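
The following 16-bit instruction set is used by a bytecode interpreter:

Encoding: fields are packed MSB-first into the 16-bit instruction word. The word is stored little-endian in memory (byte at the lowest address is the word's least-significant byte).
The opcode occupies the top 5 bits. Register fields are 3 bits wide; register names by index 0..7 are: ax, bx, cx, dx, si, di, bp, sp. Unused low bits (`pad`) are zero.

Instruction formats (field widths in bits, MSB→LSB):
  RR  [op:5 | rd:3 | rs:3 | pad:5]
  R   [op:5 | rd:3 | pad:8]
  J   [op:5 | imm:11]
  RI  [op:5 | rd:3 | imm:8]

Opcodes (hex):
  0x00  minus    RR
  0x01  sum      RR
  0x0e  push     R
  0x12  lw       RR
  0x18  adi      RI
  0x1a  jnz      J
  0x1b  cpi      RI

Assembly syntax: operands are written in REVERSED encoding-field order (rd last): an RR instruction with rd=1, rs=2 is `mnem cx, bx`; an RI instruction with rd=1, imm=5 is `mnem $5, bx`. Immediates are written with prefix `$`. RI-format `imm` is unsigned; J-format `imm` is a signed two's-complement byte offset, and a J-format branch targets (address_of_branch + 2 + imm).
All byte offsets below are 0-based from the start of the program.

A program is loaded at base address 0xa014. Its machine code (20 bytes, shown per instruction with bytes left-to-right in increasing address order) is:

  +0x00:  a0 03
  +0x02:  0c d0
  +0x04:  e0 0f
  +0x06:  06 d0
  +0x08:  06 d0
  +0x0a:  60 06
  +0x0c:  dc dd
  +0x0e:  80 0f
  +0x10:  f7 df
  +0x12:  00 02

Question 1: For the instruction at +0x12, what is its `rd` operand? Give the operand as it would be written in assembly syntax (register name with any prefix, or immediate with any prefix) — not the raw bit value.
@+12  little-endian(00 02) = 0x0200
  op=0x0200>>11=0x0 ⇒ minus (RR)
  [10:8] rd=2 = cx
  [7:5] rs=0 = ax

cx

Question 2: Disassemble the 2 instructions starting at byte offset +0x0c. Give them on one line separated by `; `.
cpi $220, di; sum si, sp

off 0x0c: read dc dd as little → 0xdddc
  op=0xdddc>>11=0x1b ⇒ cpi (RI)
  rd: (w>>8)&0x7=0x5 → di
  imm: (w>>0)&0xff=0xdc → $220
off 0x0e: read 80 0f as little → 0x0f80
  op=0x0f80>>11=0x1 ⇒ sum (RR)
  rd: (w>>8)&0x7=0x7 → sp
  rs: (w>>5)&0x7=0x4 → si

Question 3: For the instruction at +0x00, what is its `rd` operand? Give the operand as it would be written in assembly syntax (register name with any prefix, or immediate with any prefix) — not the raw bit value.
dx

@+00  little-endian(a0 03) = 0x03a0
  top 5b → 0x0 → minus [RR]
  rd: (w>>8)&0x7=0x3 → dx
  rs: (w>>5)&0x7=0x5 → di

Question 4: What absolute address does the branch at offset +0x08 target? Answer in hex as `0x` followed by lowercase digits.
[08] 06 d0 → 0xd006
  op=0xd006>>11=0x1a ⇒ jnz (J)
  imm: (w>>0)&0x7ff=0x6 → $6
  target = base 0xa014 + off 0x08 + 2 + imm 6 = 0xa024

0xa024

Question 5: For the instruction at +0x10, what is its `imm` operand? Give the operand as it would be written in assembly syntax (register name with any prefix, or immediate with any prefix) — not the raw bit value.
off 0x10: read f7 df as little → 0xdff7
  opcode bits[15:11]=0x1b: cpi/RI
  [10:8] rd=7 = sp
  [7:0] imm=247 = $247

$247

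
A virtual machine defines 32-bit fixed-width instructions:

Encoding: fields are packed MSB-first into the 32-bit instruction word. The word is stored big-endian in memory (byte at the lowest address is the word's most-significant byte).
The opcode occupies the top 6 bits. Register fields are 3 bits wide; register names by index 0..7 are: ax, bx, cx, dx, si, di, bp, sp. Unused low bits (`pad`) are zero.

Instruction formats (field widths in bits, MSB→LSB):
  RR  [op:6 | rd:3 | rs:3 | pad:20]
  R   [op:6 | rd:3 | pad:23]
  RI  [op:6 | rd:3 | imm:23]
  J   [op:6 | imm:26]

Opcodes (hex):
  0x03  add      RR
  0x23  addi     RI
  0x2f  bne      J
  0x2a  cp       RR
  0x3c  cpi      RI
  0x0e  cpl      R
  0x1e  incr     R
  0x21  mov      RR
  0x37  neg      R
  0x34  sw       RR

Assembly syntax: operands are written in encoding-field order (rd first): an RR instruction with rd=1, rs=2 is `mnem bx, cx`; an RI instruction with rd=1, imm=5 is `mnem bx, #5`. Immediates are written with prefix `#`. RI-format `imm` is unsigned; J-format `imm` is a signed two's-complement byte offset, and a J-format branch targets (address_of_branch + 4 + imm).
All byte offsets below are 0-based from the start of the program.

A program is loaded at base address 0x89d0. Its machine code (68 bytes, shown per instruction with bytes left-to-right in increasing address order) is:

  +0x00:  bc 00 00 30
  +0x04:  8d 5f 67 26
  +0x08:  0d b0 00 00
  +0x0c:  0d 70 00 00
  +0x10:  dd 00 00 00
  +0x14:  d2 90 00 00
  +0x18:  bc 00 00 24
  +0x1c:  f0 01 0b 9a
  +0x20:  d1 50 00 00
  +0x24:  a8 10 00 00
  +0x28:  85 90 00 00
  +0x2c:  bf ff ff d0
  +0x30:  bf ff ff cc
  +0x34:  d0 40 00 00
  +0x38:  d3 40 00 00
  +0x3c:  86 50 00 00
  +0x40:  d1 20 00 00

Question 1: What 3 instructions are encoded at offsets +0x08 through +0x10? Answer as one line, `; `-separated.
add dx, dx; add cx, sp; neg cx

@+08  big-endian(0d b0 00 00) = 0x0db00000
  top 6b → 0x3 → add [RR]
  [25:23] rd=3 = dx
  [22:20] rs=3 = dx
@+0c  big-endian(0d 70 00 00) = 0x0d700000
  top 6b → 0x3 → add [RR]
  [25:23] rd=2 = cx
  [22:20] rs=7 = sp
@+10  big-endian(dd 00 00 00) = 0xdd000000
  top 6b → 0x37 → neg [R]
  [25:23] rd=2 = cx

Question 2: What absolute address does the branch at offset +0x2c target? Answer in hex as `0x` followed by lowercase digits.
+0x2c: bf ff ff d0 ⇒ word 0xbfffffd0 (big)
  top 6b → 0x2f → bne [J]
  imm: (w>>0)&0x3ffffff=0x3ffffd0 (s26→-48) → #-48
  target = base 0x89d0 + off 0x2c + 4 + imm -48 = 0x89d0

0x89d0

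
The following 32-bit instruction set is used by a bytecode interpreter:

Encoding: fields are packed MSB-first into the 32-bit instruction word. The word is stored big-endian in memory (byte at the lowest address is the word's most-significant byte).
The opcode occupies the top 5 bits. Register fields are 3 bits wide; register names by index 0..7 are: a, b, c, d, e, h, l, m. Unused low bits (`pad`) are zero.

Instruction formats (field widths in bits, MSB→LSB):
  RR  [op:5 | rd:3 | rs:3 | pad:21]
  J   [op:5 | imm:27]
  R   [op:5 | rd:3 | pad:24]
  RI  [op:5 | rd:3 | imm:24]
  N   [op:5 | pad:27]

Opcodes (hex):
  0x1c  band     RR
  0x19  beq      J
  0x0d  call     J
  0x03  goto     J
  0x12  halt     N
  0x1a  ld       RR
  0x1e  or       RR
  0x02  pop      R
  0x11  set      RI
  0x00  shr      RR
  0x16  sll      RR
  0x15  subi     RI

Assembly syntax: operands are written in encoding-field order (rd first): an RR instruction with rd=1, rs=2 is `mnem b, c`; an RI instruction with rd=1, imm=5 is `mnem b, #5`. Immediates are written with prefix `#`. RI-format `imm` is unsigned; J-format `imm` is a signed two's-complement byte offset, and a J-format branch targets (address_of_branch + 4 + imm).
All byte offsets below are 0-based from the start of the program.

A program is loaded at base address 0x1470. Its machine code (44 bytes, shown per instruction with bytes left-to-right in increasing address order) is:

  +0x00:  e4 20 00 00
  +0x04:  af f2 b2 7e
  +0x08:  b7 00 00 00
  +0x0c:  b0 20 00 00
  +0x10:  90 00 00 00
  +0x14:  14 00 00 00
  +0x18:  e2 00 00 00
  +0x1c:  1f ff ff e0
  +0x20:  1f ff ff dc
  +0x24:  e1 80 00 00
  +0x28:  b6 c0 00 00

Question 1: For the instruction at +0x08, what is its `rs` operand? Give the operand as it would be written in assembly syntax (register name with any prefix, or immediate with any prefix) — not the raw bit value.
a

off 0x08: read b7 00 00 00 as big → 0xb7000000
  opcode bits[31:27]=0x16: sll/RR
  [26:24] rd=7 = m
  [23:21] rs=0 = a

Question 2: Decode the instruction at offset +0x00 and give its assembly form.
band e, b

off 0x00: read e4 20 00 00 as big → 0xe4200000
  op=0xe4200000>>27=0x1c ⇒ band (RR)
  [26:24] rd=4 = e
  [23:21] rs=1 = b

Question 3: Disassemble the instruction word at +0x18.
band c, a

@+18  big-endian(e2 00 00 00) = 0xe2000000
  opcode bits[31:27]=0x1c: band/RR
  rd: (w>>24)&0x7=0x2 → c
  rs: (w>>21)&0x7=0x0 → a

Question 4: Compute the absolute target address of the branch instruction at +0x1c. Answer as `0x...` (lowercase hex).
0x1470

[1c] 1f ff ff e0 → 0x1fffffe0
  opcode bits[31:27]=0x3: goto/J
  [26:0] imm=134217696 (s27→-32) = #-32
  target = base 0x1470 + off 0x1c + 4 + imm -32 = 0x1470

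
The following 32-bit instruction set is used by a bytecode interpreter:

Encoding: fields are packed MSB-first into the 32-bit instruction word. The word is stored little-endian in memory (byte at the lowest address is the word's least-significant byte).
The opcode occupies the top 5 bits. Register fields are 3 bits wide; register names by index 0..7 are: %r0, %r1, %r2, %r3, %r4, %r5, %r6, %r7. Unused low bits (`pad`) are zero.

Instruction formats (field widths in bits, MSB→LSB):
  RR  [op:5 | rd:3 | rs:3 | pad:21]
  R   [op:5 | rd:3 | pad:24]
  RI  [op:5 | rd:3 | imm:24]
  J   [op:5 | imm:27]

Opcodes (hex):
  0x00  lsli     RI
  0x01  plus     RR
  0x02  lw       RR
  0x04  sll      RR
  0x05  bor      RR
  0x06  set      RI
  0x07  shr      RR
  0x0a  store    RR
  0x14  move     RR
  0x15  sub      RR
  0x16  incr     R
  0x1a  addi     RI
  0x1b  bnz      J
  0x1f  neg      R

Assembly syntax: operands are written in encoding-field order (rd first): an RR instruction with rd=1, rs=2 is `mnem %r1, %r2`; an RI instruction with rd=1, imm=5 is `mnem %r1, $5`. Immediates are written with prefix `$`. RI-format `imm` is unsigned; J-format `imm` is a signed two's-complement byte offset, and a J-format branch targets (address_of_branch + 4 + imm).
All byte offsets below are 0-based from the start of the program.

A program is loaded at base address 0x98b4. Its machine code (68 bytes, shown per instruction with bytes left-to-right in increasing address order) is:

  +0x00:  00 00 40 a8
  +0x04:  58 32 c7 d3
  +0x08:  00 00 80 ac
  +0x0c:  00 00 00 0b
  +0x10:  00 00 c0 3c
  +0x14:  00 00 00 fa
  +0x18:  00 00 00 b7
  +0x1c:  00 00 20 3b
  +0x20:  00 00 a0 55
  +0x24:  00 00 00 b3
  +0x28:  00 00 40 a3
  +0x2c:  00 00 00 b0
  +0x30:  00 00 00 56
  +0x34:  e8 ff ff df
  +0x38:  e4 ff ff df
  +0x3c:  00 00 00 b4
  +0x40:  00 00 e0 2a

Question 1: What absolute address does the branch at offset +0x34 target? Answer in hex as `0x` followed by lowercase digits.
[34] e8 ff ff df → 0xdfffffe8
  opcode bits[31:27]=0x1b: bnz/J
  imm: (w>>0)&0x7ffffff=0x7ffffe8 (s27→-24) → $-24
  target = base 0x98b4 + off 0x34 + 4 + imm -24 = 0x98d4

0x98d4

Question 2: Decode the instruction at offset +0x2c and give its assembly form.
incr %r0

+0x2c: 00 00 00 b0 ⇒ word 0xb0000000 (little)
  top 5b → 0x16 → incr [R]
  rd@[26:24]=0x0 ⇒ %r0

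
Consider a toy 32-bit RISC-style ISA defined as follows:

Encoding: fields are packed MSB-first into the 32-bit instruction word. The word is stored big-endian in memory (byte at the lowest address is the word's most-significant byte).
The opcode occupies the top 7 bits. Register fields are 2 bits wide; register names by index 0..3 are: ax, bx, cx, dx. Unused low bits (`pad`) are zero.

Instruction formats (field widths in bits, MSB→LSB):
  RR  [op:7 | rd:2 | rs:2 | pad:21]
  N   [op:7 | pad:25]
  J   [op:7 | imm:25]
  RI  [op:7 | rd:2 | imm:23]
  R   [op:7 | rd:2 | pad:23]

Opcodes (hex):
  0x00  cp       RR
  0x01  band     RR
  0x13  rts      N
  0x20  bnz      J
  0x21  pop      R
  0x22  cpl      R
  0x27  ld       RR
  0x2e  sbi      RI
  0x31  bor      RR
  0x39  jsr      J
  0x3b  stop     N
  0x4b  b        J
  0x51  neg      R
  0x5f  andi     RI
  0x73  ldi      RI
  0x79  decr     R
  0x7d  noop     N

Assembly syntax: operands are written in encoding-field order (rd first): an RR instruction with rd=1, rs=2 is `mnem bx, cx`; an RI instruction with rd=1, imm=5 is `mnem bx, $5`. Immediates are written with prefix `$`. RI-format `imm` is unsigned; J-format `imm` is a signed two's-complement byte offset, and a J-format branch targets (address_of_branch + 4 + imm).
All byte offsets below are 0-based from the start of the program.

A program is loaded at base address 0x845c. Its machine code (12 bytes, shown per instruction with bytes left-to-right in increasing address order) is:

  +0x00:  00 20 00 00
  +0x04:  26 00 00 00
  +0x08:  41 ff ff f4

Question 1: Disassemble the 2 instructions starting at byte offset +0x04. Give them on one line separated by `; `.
off 0x04: read 26 00 00 00 as big → 0x26000000
  top 7b → 0x13 → rts [N]
off 0x08: read 41 ff ff f4 as big → 0x41fffff4
  top 7b → 0x20 → bnz [J]
  imm: (w>>0)&0x1ffffff=0x1fffff4 (s25→-12) → $-12

rts; bnz $-12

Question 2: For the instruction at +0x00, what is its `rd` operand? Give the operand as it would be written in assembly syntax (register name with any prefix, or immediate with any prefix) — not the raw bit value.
[00] 00 20 00 00 → 0x00200000
  top 7b → 0x0 → cp [RR]
  rd: (w>>23)&0x3=0x0 → ax
  rs: (w>>21)&0x3=0x1 → bx

ax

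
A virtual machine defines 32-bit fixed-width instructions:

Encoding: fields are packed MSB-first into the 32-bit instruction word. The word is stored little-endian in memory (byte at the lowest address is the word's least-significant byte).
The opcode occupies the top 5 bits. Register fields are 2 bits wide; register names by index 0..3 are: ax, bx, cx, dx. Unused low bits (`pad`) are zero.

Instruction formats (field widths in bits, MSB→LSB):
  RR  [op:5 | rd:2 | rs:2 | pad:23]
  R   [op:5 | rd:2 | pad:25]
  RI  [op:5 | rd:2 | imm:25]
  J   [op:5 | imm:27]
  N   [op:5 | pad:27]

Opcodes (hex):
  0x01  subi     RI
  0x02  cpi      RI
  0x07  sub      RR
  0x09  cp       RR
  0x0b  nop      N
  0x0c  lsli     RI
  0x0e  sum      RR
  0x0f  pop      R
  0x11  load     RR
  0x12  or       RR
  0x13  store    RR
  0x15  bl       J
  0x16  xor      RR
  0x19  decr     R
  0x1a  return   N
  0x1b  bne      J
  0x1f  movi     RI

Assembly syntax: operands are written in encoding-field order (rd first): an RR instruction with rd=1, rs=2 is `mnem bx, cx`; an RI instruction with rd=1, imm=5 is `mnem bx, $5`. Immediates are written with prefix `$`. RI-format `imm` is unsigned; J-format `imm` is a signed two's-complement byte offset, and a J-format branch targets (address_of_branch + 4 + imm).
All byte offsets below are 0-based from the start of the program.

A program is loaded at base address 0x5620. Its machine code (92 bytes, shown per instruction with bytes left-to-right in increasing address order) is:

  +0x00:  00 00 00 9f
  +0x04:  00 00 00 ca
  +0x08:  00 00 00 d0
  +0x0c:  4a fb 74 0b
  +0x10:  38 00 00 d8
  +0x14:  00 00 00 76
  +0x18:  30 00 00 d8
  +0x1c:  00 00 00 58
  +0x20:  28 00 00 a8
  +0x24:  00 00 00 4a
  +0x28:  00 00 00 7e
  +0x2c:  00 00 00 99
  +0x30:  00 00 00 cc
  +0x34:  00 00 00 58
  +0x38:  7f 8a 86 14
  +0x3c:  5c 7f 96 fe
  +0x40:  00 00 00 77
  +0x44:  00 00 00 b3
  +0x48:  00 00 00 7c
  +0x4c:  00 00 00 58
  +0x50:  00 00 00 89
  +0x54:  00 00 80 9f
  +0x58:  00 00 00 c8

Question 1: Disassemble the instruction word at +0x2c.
store ax, cx

off 0x2c: read 00 00 00 99 as little → 0x99000000
  op=0x99000000>>27=0x13 ⇒ store (RR)
  rd: (w>>25)&0x3=0x0 → ax
  rs: (w>>23)&0x3=0x2 → cx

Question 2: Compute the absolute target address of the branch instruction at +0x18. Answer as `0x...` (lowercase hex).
[18] 30 00 00 d8 → 0xd8000030
  op=0xd8000030>>27=0x1b ⇒ bne (J)
  imm: (w>>0)&0x7ffffff=0x30 → $48
  target = base 0x5620 + off 0x18 + 4 + imm 48 = 0x566c

0x566c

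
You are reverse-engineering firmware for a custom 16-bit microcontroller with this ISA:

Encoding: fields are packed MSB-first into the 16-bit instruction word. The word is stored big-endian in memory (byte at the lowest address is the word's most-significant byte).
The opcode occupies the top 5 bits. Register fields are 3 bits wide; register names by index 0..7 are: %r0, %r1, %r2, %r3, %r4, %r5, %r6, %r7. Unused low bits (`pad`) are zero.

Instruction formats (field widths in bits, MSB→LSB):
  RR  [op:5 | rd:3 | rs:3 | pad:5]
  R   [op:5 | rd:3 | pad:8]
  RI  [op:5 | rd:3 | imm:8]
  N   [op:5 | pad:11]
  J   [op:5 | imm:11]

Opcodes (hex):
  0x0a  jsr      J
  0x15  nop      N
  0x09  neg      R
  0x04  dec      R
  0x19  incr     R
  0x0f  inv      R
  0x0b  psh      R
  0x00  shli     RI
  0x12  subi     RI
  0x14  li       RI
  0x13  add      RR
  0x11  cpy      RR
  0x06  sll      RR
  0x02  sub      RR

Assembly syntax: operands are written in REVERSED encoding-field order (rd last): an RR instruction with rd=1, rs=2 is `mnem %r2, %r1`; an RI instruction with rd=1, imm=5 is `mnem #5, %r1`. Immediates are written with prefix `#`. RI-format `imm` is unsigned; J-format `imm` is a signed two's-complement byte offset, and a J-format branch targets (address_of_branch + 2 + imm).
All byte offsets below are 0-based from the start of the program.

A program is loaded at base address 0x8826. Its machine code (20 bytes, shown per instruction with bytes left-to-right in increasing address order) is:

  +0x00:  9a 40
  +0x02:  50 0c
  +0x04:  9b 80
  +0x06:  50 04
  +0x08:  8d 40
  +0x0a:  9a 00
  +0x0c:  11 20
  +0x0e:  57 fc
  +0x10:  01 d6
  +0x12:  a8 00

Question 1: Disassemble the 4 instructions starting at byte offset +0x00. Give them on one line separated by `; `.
add %r2, %r2; jsr #12; add %r4, %r3; jsr #4

[00] 9a 40 → 0x9a40
  opcode bits[15:11]=0x13: add/RR
  rd@[10:8]=0x2 ⇒ %r2
  rs@[7:5]=0x2 ⇒ %r2
[02] 50 0c → 0x500c
  opcode bits[15:11]=0xa: jsr/J
  imm@[10:0]=0xc ⇒ #12
[04] 9b 80 → 0x9b80
  opcode bits[15:11]=0x13: add/RR
  rd@[10:8]=0x3 ⇒ %r3
  rs@[7:5]=0x4 ⇒ %r4
[06] 50 04 → 0x5004
  opcode bits[15:11]=0xa: jsr/J
  imm@[10:0]=0x4 ⇒ #4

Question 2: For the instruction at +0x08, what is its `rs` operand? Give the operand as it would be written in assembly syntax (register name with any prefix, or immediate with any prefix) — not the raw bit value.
%r2

+0x08: 8d 40 ⇒ word 0x8d40 (big)
  op=0x8d40>>11=0x11 ⇒ cpy (RR)
  rd: (w>>8)&0x7=0x5 → %r5
  rs: (w>>5)&0x7=0x2 → %r2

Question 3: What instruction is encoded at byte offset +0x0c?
+0x0c: 11 20 ⇒ word 0x1120 (big)
  opcode bits[15:11]=0x2: sub/RR
  rd@[10:8]=0x1 ⇒ %r1
  rs@[7:5]=0x1 ⇒ %r1

sub %r1, %r1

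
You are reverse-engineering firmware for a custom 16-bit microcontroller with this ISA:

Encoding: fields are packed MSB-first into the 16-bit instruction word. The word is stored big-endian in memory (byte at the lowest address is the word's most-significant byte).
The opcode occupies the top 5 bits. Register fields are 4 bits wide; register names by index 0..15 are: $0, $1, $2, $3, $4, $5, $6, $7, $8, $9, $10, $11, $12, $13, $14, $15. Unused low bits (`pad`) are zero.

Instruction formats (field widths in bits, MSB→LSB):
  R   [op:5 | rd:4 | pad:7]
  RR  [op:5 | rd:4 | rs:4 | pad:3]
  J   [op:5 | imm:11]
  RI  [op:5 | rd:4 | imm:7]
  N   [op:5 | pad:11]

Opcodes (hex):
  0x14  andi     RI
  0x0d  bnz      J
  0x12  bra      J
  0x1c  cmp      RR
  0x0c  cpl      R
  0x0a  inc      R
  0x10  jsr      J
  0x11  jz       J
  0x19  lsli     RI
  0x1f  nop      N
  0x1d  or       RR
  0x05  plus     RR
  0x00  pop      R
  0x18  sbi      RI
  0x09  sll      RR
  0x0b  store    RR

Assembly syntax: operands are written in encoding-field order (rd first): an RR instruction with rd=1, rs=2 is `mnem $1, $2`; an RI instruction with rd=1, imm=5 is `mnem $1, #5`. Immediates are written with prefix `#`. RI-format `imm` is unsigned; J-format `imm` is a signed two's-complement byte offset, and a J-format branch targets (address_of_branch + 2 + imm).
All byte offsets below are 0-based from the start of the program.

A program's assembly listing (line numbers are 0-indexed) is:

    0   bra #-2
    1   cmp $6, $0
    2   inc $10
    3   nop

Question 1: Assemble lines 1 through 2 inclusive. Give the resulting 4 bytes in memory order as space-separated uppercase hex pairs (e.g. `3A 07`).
E3 00 55 00

L1: cmp op=0x1c:5|rd=6:4|rs=0:4|pad=0:3 ⇒ 0xe300 ⇒ big e3 00
L2: inc op=0xa:5|rd=10:4|pad=0:7 ⇒ 0x5500 ⇒ big 55 00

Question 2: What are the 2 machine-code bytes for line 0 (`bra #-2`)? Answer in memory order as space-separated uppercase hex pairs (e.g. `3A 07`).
L0: bra op=0x12:5|imm=-2:11 ⇒ 0x97fe ⇒ big 97 fe

97 FE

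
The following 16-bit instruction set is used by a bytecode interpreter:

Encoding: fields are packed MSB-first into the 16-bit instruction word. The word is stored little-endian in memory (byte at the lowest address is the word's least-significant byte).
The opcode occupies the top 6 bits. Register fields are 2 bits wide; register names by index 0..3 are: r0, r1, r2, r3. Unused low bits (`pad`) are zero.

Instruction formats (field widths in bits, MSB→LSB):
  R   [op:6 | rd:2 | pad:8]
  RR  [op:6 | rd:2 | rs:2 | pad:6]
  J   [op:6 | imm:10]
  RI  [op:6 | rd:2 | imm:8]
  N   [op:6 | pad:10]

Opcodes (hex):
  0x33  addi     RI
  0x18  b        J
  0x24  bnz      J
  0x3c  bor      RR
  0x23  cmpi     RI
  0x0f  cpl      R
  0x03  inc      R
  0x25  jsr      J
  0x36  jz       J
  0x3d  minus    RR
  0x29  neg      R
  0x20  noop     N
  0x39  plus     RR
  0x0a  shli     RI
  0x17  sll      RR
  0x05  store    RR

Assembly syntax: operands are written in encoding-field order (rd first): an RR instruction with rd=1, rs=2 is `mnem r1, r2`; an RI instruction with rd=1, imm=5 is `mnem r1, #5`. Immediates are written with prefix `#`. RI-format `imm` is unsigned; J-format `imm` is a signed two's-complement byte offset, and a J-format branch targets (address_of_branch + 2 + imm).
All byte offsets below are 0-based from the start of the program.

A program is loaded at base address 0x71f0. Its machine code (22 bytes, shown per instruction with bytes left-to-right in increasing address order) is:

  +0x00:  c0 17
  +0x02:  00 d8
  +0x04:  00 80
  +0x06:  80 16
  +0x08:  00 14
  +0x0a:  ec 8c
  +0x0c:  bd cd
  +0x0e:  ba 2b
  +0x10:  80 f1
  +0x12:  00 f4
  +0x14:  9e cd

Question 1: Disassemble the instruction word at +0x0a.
cmpi r0, #236

off 0x0a: read ec 8c as little → 0x8cec
  op=0x8cec>>10=0x23 ⇒ cmpi (RI)
  rd@[9:8]=0x0 ⇒ r0
  imm@[7:0]=0xec ⇒ #236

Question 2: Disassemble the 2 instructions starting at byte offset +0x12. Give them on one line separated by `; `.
@+12  little-endian(00 f4) = 0xf400
  opcode bits[15:10]=0x3d: minus/RR
  [9:8] rd=0 = r0
  [7:6] rs=0 = r0
@+14  little-endian(9e cd) = 0xcd9e
  opcode bits[15:10]=0x33: addi/RI
  [9:8] rd=1 = r1
  [7:0] imm=158 = #158

minus r0, r0; addi r1, #158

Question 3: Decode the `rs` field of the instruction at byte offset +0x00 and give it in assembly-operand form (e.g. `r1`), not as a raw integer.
+0x00: c0 17 ⇒ word 0x17c0 (little)
  top 6b → 0x5 → store [RR]
  rd: (w>>8)&0x3=0x3 → r3
  rs: (w>>6)&0x3=0x3 → r3

r3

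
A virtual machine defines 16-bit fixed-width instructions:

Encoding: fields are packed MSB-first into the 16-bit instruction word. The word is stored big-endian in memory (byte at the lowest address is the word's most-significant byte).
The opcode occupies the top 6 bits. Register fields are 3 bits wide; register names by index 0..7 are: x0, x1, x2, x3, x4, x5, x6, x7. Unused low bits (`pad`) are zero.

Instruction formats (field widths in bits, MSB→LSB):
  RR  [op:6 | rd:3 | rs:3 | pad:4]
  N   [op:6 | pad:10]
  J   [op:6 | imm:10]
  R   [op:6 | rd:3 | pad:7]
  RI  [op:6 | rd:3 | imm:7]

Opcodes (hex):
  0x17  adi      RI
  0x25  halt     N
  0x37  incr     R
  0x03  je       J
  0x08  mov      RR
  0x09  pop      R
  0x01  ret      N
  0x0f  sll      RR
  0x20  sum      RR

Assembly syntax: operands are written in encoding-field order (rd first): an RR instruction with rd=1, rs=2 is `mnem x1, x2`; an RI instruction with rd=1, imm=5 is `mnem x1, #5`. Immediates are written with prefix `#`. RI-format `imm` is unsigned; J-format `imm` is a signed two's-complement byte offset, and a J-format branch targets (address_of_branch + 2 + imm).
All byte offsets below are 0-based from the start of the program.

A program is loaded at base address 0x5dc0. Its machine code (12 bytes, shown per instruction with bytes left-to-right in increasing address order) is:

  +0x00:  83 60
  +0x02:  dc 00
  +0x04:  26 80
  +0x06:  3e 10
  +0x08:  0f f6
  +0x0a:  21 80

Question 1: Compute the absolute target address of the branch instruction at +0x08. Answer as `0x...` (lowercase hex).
@+08  big-endian(0f f6) = 0x0ff6
  top 6b → 0x3 → je [J]
  [9:0] imm=1014 (s10→-10) = #-10
  target = base 0x5dc0 + off 0x08 + 2 + imm -10 = 0x5dc0

0x5dc0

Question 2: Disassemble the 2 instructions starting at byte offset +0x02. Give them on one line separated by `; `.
incr x0; pop x5

+0x02: dc 00 ⇒ word 0xdc00 (big)
  op=0xdc00>>10=0x37 ⇒ incr (R)
  rd@[9:7]=0x0 ⇒ x0
+0x04: 26 80 ⇒ word 0x2680 (big)
  op=0x2680>>10=0x9 ⇒ pop (R)
  rd@[9:7]=0x5 ⇒ x5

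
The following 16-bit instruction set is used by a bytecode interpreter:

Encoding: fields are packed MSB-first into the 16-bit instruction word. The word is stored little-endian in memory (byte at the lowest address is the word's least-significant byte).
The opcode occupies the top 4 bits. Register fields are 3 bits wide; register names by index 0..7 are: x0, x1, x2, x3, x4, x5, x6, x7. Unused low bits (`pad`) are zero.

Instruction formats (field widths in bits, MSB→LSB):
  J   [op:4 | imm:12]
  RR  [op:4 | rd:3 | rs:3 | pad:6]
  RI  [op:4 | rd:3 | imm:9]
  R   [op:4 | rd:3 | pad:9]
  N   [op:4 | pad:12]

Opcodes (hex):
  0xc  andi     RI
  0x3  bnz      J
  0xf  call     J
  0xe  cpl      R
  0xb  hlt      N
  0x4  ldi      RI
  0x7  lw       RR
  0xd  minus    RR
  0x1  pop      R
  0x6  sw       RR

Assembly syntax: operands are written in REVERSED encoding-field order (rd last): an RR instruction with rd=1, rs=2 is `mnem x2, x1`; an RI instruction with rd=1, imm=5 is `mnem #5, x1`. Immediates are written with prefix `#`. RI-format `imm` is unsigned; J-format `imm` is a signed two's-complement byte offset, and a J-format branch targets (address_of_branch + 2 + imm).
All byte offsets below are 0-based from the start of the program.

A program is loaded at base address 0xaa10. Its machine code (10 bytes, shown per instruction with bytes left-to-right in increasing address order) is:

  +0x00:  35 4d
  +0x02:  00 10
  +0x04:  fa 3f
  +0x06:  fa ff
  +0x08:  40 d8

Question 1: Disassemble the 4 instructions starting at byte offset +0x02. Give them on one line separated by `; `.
pop x0; bnz #-6; call #-6; minus x1, x4

+0x02: 00 10 ⇒ word 0x1000 (little)
  top 4b → 0x1 → pop [R]
  rd: (w>>9)&0x7=0x0 → x0
+0x04: fa 3f ⇒ word 0x3ffa (little)
  top 4b → 0x3 → bnz [J]
  imm: (w>>0)&0xfff=0xffa (s12→-6) → #-6
+0x06: fa ff ⇒ word 0xfffa (little)
  top 4b → 0xf → call [J]
  imm: (w>>0)&0xfff=0xffa (s12→-6) → #-6
+0x08: 40 d8 ⇒ word 0xd840 (little)
  top 4b → 0xd → minus [RR]
  rd: (w>>9)&0x7=0x4 → x4
  rs: (w>>6)&0x7=0x1 → x1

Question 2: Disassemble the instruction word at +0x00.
ldi #309, x6

+0x00: 35 4d ⇒ word 0x4d35 (little)
  opcode bits[15:12]=0x4: ldi/RI
  rd: (w>>9)&0x7=0x6 → x6
  imm: (w>>0)&0x1ff=0x135 → #309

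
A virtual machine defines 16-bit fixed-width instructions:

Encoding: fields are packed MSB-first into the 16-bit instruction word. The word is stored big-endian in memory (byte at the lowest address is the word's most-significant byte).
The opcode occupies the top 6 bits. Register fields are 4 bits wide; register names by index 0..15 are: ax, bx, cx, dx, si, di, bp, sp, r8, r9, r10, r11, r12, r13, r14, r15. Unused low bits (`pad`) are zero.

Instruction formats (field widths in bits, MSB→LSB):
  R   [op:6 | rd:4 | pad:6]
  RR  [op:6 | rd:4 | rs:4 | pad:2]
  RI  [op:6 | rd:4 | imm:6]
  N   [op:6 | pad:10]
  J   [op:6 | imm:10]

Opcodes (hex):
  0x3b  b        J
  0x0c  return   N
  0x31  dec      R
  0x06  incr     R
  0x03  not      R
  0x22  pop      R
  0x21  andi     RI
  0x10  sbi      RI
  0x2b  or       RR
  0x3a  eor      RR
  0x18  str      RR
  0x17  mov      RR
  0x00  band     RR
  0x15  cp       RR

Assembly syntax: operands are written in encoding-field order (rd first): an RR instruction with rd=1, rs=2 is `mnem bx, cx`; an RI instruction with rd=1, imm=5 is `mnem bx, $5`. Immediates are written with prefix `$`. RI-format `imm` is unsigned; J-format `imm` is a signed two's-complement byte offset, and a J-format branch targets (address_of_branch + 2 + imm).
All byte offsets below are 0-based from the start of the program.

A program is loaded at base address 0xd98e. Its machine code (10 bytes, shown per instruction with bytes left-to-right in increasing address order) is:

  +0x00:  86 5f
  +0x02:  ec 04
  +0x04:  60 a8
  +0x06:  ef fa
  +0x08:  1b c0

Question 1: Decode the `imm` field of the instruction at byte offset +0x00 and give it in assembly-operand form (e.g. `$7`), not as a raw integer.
off 0x00: read 86 5f as big → 0x865f
  top 6b → 0x21 → andi [RI]
  [9:6] rd=9 = r9
  [5:0] imm=31 = $31

$31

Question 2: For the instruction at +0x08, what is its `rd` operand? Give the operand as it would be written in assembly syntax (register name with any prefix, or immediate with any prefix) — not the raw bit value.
off 0x08: read 1b c0 as big → 0x1bc0
  op=0x1bc0>>10=0x6 ⇒ incr (R)
  rd@[9:6]=0xf ⇒ r15

r15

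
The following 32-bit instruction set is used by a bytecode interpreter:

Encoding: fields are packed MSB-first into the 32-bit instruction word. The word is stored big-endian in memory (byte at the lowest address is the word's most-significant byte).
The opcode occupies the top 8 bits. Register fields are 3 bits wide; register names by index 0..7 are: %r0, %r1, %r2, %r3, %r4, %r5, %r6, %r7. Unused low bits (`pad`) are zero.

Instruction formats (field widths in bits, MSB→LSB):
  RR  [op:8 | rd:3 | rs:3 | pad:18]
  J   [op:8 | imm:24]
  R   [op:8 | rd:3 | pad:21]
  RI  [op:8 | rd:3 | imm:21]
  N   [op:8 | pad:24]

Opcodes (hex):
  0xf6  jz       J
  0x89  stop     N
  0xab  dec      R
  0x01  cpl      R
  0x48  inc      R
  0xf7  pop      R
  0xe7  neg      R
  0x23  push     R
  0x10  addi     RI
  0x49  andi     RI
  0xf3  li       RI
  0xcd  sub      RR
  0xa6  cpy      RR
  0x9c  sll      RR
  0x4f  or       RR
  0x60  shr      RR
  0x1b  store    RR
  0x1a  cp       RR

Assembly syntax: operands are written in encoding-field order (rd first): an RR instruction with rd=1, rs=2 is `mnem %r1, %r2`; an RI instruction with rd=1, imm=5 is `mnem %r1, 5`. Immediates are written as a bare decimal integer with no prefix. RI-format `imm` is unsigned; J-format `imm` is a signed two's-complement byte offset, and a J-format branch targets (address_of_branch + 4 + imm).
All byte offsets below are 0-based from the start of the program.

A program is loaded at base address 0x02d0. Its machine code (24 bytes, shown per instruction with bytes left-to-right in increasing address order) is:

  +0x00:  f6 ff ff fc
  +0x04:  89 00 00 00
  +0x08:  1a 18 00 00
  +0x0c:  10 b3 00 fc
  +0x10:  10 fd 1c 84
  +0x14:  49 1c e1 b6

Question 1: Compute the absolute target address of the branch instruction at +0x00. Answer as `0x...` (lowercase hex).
0x02d0

+0x00: f6 ff ff fc ⇒ word 0xf6fffffc (big)
  top 8b → 0xf6 → jz [J]
  imm@[23:0]=0xfffffc (s24→-4) ⇒ -4
  target = base 0x02d0 + off 0x00 + 4 + imm -4 = 0x02d0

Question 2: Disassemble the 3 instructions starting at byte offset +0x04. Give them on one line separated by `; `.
stop; cp %r0, %r6; addi %r5, 1245436

@+04  big-endian(89 00 00 00) = 0x89000000
  top 8b → 0x89 → stop [N]
@+08  big-endian(1a 18 00 00) = 0x1a180000
  top 8b → 0x1a → cp [RR]
  rd: (w>>21)&0x7=0x0 → %r0
  rs: (w>>18)&0x7=0x6 → %r6
@+0c  big-endian(10 b3 00 fc) = 0x10b300fc
  top 8b → 0x10 → addi [RI]
  rd: (w>>21)&0x7=0x5 → %r5
  imm: (w>>0)&0x1fffff=0x1300fc → 1245436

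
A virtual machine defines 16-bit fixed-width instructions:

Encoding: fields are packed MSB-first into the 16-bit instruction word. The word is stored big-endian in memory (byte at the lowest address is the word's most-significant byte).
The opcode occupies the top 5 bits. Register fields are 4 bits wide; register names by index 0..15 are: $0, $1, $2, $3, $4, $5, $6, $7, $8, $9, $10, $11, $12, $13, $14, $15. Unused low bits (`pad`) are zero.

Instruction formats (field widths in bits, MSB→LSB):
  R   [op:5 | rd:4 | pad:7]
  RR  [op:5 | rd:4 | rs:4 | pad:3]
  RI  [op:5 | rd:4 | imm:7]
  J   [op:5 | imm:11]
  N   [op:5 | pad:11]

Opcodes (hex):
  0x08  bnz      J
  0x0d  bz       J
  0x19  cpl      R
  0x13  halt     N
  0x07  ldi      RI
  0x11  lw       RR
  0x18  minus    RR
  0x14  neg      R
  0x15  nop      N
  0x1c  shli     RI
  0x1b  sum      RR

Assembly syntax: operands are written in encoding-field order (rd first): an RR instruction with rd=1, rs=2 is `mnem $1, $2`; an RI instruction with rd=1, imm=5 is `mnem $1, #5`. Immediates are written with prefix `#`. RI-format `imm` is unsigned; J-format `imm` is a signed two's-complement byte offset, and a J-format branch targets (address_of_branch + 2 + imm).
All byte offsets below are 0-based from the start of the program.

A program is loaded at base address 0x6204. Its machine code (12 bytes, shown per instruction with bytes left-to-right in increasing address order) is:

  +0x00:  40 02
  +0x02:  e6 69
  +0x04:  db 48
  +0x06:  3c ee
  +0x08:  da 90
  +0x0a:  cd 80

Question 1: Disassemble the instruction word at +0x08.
off 0x08: read da 90 as big → 0xda90
  opcode bits[15:11]=0x1b: sum/RR
  [10:7] rd=5 = $5
  [6:3] rs=2 = $2

sum $5, $2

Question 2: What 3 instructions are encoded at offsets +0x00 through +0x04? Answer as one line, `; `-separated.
+0x00: 40 02 ⇒ word 0x4002 (big)
  op=0x4002>>11=0x8 ⇒ bnz (J)
  imm@[10:0]=0x2 ⇒ #2
+0x02: e6 69 ⇒ word 0xe669 (big)
  op=0xe669>>11=0x1c ⇒ shli (RI)
  rd@[10:7]=0xc ⇒ $12
  imm@[6:0]=0x69 ⇒ #105
+0x04: db 48 ⇒ word 0xdb48 (big)
  op=0xdb48>>11=0x1b ⇒ sum (RR)
  rd@[10:7]=0x6 ⇒ $6
  rs@[6:3]=0x9 ⇒ $9

bnz #2; shli $12, #105; sum $6, $9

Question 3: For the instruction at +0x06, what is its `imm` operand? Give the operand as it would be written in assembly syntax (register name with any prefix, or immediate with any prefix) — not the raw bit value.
off 0x06: read 3c ee as big → 0x3cee
  top 5b → 0x7 → ldi [RI]
  rd@[10:7]=0x9 ⇒ $9
  imm@[6:0]=0x6e ⇒ #110

#110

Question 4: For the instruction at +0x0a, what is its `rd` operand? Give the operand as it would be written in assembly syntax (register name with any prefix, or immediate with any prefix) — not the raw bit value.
[0a] cd 80 → 0xcd80
  top 5b → 0x19 → cpl [R]
  [10:7] rd=11 = $11

$11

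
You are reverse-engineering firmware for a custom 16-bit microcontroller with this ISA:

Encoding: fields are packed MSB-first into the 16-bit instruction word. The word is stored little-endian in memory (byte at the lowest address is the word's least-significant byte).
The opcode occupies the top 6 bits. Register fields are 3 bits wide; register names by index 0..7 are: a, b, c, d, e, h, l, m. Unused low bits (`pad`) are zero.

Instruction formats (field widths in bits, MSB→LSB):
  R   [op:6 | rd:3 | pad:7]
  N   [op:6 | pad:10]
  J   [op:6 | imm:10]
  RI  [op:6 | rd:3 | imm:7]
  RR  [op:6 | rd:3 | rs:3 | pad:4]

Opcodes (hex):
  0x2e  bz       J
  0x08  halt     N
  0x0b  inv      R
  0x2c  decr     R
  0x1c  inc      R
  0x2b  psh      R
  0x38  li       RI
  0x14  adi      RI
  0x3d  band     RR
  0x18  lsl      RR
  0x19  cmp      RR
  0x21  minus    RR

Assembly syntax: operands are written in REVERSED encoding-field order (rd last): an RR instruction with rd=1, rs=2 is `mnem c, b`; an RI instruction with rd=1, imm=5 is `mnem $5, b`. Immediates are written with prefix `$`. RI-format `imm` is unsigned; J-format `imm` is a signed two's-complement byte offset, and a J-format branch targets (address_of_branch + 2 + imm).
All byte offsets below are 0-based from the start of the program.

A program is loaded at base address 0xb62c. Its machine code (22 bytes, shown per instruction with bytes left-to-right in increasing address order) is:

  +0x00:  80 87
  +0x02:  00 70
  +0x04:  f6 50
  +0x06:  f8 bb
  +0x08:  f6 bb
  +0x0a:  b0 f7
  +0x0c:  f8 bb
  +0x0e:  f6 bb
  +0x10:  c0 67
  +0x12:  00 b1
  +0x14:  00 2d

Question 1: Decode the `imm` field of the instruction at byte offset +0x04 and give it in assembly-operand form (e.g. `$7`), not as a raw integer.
$118

off 0x04: read f6 50 as little → 0x50f6
  op=0x50f6>>10=0x14 ⇒ adi (RI)
  [9:7] rd=1 = b
  [6:0] imm=118 = $118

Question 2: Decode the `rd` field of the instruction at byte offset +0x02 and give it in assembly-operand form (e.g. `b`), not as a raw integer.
a

off 0x02: read 00 70 as little → 0x7000
  opcode bits[15:10]=0x1c: inc/R
  rd@[9:7]=0x0 ⇒ a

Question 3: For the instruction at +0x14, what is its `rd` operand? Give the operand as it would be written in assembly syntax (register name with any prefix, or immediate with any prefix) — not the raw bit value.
c

+0x14: 00 2d ⇒ word 0x2d00 (little)
  top 6b → 0xb → inv [R]
  rd: (w>>7)&0x7=0x2 → c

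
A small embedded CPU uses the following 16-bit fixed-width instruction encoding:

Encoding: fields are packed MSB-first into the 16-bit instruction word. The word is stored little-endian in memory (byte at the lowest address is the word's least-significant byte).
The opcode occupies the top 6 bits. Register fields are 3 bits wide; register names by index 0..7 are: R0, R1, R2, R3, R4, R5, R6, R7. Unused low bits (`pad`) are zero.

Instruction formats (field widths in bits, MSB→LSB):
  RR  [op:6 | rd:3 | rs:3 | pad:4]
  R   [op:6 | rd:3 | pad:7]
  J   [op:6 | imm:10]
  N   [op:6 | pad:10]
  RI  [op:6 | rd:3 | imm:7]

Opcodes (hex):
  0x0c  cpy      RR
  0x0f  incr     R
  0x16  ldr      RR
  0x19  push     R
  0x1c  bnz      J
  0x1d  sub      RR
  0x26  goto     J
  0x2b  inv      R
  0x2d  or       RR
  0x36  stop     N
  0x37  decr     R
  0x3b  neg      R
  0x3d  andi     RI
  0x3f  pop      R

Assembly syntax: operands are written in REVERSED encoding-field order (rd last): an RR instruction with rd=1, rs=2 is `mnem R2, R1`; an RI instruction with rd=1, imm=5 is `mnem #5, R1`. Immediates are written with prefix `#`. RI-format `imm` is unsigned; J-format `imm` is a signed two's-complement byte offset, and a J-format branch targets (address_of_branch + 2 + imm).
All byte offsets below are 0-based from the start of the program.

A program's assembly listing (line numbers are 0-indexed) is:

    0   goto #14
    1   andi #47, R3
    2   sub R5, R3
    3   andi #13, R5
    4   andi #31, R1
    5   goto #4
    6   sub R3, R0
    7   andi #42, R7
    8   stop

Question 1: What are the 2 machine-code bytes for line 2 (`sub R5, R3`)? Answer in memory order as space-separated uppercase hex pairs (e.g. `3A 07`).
D0 75

2. sub fields op=0x1d:6|rd=3:3|rs=5:3|pad=0:4 → word 75d0h → d0 75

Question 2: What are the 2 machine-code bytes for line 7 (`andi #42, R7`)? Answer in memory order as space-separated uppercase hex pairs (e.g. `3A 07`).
7. andi fields op=0x3d:6|rd=7:3|imm=42:7 → word f7aah → aa f7

AA F7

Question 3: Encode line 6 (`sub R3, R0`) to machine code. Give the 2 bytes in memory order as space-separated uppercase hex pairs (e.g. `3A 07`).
30 74

6. sub fields op=0x1d:6|rd=0:3|rs=3:3|pad=0:4 → word 7430h → 30 74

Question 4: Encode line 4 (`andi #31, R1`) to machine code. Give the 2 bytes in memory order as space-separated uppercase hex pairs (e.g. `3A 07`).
9F F4

4. andi fields op=0x3d:6|rd=1:3|imm=31:7 → word f49fh → 9f f4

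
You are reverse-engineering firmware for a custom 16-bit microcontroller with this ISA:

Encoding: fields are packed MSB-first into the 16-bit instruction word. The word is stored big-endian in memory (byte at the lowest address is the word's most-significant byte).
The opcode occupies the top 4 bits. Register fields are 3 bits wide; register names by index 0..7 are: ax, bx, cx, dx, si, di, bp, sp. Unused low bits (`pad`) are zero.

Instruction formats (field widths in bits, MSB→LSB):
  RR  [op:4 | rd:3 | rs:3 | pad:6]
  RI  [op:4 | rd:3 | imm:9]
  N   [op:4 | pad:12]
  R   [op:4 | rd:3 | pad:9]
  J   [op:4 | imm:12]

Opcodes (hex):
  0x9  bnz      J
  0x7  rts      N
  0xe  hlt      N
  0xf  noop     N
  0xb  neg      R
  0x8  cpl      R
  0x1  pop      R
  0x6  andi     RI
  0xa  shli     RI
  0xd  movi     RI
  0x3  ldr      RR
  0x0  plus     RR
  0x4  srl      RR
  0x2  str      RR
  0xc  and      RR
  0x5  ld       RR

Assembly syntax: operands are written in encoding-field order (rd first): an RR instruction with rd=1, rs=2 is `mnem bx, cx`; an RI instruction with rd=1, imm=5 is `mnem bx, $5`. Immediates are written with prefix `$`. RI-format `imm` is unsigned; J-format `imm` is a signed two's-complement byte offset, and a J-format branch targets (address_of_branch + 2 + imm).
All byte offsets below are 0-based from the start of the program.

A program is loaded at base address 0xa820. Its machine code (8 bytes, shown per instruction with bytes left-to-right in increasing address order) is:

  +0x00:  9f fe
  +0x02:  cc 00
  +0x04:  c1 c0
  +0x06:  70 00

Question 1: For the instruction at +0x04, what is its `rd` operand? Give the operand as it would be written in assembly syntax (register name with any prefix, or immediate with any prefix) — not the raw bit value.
ax

off 0x04: read c1 c0 as big → 0xc1c0
  top 4b → 0xc → and [RR]
  rd@[11:9]=0x0 ⇒ ax
  rs@[8:6]=0x7 ⇒ sp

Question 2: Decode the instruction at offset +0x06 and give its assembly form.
[06] 70 00 → 0x7000
  top 4b → 0x7 → rts [N]

rts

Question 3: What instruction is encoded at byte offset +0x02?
off 0x02: read cc 00 as big → 0xcc00
  top 4b → 0xc → and [RR]
  rd@[11:9]=0x6 ⇒ bp
  rs@[8:6]=0x0 ⇒ ax

and bp, ax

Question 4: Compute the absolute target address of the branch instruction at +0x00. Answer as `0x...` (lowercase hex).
0xa820

@+00  big-endian(9f fe) = 0x9ffe
  opcode bits[15:12]=0x9: bnz/J
  imm: (w>>0)&0xfff=0xffe (s12→-2) → $-2
  target = base 0xa820 + off 0x00 + 2 + imm -2 = 0xa820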